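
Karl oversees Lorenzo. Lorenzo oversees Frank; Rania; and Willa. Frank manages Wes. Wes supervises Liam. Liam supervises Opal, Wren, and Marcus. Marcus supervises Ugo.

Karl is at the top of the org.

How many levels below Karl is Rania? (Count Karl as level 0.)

Chain from Rania up to Karl: Rania → Lorenzo → Karl. That is 2 steps up, so Rania is 2 levels below Karl.

2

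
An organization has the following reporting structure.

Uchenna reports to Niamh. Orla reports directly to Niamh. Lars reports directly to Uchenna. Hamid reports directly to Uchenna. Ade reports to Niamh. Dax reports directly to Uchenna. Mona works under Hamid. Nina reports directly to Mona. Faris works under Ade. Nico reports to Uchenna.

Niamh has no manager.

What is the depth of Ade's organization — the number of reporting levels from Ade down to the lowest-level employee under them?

1

The longest chain under Ade runs Ade → Faris, which is 1 level below Ade.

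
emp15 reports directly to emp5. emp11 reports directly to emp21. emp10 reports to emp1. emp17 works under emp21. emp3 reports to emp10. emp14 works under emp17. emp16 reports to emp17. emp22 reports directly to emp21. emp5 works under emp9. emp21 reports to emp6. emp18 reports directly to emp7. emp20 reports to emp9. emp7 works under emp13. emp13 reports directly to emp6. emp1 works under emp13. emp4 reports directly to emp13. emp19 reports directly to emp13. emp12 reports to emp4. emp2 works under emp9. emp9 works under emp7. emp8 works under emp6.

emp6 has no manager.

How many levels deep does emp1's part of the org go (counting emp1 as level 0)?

The longest chain under emp1 runs emp1 → emp10 → emp3, which is 2 levels below emp1.

2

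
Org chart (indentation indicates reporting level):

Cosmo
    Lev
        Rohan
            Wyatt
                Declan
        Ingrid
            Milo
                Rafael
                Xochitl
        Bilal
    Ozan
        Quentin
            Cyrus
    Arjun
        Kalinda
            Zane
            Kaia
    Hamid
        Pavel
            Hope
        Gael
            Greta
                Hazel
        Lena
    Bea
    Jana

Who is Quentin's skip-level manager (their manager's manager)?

Cosmo

Quentin reports to Ozan, and Ozan reports to Cosmo. So Quentin's skip-level manager is Cosmo.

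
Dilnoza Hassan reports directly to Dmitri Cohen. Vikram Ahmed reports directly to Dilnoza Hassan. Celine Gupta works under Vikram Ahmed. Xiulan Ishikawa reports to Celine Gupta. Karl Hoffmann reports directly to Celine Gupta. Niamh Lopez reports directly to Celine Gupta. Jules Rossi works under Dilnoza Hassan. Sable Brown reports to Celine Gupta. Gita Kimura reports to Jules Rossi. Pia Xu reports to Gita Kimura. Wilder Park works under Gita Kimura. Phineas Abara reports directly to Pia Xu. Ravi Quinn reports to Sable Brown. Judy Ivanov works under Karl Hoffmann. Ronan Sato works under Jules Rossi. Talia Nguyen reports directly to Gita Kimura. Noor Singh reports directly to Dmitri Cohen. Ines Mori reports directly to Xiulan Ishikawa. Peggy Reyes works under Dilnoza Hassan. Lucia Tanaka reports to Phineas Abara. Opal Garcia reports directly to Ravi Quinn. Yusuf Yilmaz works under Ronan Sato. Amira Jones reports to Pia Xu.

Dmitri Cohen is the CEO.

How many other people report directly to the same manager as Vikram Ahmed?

2

Vikram Ahmed reports to Dilnoza Hassan. Dilnoza Hassan's other direct reports are Jules Rossi, Peggy Reyes — 2 peers.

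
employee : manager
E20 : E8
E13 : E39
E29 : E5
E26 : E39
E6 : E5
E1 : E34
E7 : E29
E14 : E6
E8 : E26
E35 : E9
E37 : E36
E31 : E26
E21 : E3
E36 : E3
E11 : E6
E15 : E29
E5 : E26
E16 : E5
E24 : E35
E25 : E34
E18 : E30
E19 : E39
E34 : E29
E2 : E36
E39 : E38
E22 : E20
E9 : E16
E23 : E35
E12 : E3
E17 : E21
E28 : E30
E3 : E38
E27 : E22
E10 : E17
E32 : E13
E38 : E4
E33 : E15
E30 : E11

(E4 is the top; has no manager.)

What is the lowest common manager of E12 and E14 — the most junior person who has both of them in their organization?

E38

E12's chain of managers is E3, E38, E4. E14's chain of managers is E6, E5, E26, E39, E38, E4. The first manager that appears in both chains is E38.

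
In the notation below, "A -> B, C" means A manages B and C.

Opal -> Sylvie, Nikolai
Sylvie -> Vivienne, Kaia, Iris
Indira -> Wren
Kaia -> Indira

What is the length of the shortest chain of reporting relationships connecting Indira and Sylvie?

2

Indira is in Sylvie's organization: the chain from Indira up to Sylvie is Indira → Kaia → Sylvie, which is 2 links.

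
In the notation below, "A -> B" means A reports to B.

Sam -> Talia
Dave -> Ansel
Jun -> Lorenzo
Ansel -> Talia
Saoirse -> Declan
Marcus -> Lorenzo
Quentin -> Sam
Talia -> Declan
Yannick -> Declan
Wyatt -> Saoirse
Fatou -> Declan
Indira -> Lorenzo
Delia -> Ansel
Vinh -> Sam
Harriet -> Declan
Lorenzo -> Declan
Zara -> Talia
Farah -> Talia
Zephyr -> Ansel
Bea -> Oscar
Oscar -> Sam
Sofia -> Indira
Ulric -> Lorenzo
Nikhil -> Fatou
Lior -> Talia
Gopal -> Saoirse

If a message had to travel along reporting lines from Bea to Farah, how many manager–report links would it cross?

Bea is 3 levels below Talia, and Farah is 1 level below Talia (their lowest common manager). The shortest path runs up from Bea to Talia and back down to Farah: 3 + 1 = 4 links.

4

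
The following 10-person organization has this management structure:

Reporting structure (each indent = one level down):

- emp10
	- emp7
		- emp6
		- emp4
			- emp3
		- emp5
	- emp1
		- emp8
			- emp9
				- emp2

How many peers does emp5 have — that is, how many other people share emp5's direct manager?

2

emp5 reports to emp7. emp7's other direct reports are emp6, emp4 — 2 peers.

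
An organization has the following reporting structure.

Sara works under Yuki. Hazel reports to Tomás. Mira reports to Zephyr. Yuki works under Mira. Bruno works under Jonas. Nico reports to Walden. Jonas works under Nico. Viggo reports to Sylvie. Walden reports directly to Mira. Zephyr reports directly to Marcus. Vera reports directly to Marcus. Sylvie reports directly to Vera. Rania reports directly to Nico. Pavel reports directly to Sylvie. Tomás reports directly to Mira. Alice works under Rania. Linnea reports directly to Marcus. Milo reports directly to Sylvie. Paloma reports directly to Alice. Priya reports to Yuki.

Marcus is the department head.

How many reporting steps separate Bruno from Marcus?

6

Chain from Bruno up to Marcus: Bruno → Jonas → Nico → Walden → Mira → Zephyr → Marcus. That is 6 steps up, so Bruno is 6 levels below Marcus.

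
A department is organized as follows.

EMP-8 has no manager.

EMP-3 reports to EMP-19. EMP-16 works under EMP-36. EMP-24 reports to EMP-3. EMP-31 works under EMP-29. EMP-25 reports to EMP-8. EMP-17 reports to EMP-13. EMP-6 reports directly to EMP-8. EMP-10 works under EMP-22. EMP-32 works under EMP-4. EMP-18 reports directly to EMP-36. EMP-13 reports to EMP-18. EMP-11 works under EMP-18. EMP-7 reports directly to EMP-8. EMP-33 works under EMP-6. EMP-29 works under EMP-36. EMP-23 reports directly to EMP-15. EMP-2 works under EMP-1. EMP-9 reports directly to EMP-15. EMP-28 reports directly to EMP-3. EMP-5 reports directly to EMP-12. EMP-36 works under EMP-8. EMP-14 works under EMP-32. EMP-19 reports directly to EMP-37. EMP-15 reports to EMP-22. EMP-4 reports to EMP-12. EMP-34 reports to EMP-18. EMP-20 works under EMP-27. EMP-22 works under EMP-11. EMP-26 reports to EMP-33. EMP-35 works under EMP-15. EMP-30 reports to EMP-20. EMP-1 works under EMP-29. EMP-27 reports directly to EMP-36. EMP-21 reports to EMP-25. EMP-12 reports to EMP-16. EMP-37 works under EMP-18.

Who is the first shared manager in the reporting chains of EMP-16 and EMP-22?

EMP-36

EMP-16's chain of managers is EMP-36, EMP-8. EMP-22's chain of managers is EMP-11, EMP-18, EMP-36, EMP-8. The first manager that appears in both chains is EMP-36.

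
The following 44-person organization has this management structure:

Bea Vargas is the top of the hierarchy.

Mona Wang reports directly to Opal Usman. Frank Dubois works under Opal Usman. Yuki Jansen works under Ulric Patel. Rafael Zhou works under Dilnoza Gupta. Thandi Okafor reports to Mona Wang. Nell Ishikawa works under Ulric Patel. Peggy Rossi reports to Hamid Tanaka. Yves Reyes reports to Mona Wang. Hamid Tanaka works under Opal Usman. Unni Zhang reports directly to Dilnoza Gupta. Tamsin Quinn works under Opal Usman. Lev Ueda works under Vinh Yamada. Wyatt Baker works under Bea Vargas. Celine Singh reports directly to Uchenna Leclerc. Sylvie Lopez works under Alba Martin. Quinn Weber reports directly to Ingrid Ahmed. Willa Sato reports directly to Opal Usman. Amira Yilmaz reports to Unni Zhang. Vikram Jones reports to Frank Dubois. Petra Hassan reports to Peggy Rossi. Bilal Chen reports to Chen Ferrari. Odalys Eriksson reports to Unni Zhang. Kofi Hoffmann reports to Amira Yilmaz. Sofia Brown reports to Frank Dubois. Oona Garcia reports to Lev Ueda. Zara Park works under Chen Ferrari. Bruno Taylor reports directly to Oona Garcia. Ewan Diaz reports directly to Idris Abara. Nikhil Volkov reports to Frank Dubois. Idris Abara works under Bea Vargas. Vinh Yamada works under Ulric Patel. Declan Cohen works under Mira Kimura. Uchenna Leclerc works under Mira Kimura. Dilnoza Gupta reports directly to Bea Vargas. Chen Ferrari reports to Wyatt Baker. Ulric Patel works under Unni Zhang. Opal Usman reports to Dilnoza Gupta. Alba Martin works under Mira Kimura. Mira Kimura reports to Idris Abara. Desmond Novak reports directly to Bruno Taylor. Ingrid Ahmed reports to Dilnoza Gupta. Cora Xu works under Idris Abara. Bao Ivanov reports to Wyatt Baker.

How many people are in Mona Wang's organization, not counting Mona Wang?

Mona Wang directly manages Yves Reyes, Thandi Okafor. Yves Reyes has no reports. Thandi Okafor has no reports. So Mona Wang's organization is 2 direct reports plus everyone under them: 1 + 1 = 2.

2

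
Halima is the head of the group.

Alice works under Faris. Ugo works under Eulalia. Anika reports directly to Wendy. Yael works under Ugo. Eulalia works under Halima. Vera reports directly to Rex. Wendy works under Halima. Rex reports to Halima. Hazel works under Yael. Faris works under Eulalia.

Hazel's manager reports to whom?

Ugo

Hazel reports to Yael, and Yael reports to Ugo. So Hazel's skip-level manager is Ugo.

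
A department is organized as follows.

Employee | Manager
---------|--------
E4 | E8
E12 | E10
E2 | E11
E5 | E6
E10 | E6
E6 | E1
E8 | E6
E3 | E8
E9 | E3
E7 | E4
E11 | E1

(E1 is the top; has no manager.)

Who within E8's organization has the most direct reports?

E8

Direct-report counts within E8's organization: E8 has 2; E3 has 1; E4 has 1. The largest is 2, held by E8.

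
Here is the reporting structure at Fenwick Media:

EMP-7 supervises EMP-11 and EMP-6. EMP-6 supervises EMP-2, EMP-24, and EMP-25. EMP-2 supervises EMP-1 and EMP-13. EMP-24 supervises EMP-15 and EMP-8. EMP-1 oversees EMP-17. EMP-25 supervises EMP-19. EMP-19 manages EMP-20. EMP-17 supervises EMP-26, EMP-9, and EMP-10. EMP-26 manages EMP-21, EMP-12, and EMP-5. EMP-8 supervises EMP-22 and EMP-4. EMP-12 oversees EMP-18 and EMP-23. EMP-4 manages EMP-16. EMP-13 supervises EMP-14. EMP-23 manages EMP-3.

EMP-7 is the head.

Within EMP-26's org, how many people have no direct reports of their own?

4

The people in EMP-26's organization with no one reporting to them are EMP-5, EMP-18, EMP-3, EMP-21. That is 4.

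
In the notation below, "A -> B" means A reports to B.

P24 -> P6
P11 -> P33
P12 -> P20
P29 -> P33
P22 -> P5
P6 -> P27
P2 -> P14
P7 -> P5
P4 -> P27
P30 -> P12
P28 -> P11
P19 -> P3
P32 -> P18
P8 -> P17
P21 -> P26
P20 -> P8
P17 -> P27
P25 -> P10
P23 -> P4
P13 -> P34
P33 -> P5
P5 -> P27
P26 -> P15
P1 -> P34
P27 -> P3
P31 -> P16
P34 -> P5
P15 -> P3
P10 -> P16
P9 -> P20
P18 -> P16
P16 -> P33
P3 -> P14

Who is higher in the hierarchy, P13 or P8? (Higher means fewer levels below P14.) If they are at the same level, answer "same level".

P8

P13 is 5 levels below P14; P8 is 4. P8 is higher.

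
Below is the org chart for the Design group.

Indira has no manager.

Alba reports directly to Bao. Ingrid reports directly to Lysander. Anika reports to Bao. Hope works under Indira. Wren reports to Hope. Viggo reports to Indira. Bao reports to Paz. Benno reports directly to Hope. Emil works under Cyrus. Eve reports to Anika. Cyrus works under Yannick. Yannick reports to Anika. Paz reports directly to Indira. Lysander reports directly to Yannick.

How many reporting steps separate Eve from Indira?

4

Chain from Eve up to Indira: Eve → Anika → Bao → Paz → Indira. That is 4 steps up, so Eve is 4 levels below Indira.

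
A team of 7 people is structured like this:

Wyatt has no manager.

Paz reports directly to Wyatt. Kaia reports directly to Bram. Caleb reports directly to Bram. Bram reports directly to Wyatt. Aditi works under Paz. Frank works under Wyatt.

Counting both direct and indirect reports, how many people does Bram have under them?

Bram directly manages Caleb, Kaia. Caleb has no reports. Kaia has no reports. So Bram's organization is 2 direct reports plus everyone under them: 1 + 1 = 2.

2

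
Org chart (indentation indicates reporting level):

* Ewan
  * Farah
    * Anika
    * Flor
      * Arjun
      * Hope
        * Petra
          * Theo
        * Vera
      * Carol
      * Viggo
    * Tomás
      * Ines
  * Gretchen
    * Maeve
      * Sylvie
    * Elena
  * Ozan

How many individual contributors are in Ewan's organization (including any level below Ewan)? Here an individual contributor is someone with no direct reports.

10

The people in Ewan's organization with no one reporting to them are Ozan, Elena, Sylvie, Ines, Viggo, Carol, Vera, Theo, Arjun, Anika. That is 10.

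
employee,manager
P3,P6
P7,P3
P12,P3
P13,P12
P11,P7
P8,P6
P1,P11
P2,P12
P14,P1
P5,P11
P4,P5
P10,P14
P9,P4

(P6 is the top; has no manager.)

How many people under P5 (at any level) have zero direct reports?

1

The only person in P5's organization with no one reporting to them is P9. That is 1.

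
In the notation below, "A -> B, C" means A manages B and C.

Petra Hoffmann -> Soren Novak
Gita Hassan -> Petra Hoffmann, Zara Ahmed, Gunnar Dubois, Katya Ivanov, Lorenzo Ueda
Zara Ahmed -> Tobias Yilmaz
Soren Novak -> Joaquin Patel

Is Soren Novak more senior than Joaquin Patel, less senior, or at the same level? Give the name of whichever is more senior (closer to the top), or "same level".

Soren Novak

Soren Novak is 2 levels below Gita Hassan; Joaquin Patel is 3. Soren Novak is higher.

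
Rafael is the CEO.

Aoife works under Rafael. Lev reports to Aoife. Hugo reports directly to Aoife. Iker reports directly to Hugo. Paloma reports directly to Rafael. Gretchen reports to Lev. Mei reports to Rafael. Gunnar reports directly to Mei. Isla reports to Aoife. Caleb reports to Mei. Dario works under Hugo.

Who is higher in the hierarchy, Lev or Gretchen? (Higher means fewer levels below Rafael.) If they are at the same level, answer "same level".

Lev is 2 levels below Rafael; Gretchen is 3. Lev is higher.

Lev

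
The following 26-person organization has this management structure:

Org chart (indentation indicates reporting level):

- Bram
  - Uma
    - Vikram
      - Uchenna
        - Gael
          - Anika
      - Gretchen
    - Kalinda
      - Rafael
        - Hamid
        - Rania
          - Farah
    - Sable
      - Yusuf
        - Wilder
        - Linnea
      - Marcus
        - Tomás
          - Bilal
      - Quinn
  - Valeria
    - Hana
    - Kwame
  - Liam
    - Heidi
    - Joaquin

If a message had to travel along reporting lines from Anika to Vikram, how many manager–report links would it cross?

3

Anika is in Vikram's organization: the chain from Anika up to Vikram is Anika → Gael → Uchenna → Vikram, which is 3 links.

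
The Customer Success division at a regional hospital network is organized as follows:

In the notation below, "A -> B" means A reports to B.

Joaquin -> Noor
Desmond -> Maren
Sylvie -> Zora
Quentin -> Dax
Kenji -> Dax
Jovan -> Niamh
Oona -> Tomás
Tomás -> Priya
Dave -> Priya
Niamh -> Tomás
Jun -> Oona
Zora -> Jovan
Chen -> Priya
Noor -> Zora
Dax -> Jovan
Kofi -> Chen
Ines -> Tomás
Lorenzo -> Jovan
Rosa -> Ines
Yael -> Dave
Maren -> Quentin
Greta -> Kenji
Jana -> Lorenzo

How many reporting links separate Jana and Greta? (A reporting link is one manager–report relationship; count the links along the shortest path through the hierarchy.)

Jana is 2 levels below Jovan, and Greta is 3 levels below Jovan (their lowest common manager). The shortest path runs up from Jana to Jovan and back down to Greta: 2 + 3 = 5 links.

5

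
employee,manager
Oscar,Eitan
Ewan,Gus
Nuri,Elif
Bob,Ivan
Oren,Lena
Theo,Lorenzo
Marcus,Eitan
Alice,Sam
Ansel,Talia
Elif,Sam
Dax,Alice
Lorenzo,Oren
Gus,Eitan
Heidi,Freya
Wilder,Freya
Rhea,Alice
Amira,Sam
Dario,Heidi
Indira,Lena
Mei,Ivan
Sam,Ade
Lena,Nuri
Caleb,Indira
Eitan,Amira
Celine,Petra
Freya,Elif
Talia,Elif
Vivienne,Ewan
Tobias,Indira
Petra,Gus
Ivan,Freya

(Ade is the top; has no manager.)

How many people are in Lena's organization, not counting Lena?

6

Lena directly manages Oren, Indira. Under Oren: Lorenzo, Theo (2). Under Indira: Caleb, Tobias (2). So Lena's organization is 2 direct reports plus everyone under them: 3 + 3 = 6.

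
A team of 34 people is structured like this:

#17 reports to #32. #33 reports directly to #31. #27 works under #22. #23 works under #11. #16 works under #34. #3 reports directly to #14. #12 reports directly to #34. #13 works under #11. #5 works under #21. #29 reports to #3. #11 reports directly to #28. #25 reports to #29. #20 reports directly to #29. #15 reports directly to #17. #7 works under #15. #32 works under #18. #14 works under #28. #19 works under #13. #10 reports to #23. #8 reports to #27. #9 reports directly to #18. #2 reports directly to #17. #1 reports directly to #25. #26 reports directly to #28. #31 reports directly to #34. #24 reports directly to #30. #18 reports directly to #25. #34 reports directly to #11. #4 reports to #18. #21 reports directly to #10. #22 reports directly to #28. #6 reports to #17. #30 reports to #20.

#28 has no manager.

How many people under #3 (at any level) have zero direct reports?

The people in #3's organization with no one reporting to them are #24, #1, #4, #9, #6, #7, #2. That is 7.

7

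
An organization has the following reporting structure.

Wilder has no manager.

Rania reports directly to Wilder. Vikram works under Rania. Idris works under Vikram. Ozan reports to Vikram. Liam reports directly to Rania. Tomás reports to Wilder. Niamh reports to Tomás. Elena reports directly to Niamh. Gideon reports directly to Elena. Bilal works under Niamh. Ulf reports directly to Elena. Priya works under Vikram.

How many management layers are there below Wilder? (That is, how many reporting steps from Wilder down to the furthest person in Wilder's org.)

The longest chain under Wilder runs Wilder → Tomás → Niamh → Elena → Ulf, which is 4 levels below Wilder.

4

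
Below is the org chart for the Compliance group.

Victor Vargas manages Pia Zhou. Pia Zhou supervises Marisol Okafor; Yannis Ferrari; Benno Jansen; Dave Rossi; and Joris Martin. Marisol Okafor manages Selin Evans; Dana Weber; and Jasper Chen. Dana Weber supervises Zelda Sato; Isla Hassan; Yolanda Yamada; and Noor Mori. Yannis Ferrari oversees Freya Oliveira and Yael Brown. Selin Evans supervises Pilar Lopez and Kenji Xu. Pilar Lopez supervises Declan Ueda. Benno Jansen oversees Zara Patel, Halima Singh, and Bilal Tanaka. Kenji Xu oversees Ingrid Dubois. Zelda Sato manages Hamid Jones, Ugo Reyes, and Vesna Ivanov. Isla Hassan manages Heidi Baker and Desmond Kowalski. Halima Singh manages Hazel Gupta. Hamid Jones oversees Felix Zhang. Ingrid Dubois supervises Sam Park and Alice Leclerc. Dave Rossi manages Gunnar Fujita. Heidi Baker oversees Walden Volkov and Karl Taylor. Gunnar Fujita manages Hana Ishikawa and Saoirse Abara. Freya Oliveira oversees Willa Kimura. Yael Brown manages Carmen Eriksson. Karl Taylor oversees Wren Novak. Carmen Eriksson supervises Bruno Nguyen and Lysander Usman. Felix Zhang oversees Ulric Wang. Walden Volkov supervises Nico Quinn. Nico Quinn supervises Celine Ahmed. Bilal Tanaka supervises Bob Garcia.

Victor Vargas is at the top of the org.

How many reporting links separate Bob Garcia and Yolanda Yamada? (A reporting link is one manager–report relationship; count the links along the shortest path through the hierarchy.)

Bob Garcia is 3 levels below Pia Zhou, and Yolanda Yamada is 3 levels below Pia Zhou (their lowest common manager). The shortest path runs up from Bob Garcia to Pia Zhou and back down to Yolanda Yamada: 3 + 3 = 6 links.

6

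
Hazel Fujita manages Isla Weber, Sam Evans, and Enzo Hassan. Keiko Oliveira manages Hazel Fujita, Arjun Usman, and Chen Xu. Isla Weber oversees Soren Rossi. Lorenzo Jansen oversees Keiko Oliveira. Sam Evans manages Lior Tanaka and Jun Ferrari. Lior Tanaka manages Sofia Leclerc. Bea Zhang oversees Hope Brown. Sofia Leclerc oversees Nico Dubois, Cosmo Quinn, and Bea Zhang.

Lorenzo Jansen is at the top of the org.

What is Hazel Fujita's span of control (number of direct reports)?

3

Hazel Fujita directly manages Isla Weber, Sam Evans, Enzo Hassan. That is 3 direct reports.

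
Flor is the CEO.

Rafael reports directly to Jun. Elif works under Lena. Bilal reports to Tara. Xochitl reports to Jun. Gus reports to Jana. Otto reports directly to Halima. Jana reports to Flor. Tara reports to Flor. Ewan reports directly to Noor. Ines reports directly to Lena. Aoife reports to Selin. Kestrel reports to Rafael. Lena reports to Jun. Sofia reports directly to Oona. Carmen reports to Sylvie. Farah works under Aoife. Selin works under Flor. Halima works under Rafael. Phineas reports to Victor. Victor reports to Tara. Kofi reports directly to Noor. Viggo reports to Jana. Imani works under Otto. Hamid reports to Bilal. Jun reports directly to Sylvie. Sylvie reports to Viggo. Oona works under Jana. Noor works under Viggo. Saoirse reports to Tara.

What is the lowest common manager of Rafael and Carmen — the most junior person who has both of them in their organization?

Sylvie

Rafael's chain of managers is Jun, Sylvie, Viggo, Jana, Flor. Carmen's chain of managers is Sylvie, Viggo, Jana, Flor. The first manager that appears in both chains is Sylvie.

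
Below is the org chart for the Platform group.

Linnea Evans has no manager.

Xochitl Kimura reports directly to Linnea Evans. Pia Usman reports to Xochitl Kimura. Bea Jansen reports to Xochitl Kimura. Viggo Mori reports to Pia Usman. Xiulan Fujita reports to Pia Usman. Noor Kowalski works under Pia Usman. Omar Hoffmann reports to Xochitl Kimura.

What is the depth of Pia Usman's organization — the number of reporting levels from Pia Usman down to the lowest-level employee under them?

The longest chain under Pia Usman runs Pia Usman → Noor Kowalski, which is 1 level below Pia Usman.

1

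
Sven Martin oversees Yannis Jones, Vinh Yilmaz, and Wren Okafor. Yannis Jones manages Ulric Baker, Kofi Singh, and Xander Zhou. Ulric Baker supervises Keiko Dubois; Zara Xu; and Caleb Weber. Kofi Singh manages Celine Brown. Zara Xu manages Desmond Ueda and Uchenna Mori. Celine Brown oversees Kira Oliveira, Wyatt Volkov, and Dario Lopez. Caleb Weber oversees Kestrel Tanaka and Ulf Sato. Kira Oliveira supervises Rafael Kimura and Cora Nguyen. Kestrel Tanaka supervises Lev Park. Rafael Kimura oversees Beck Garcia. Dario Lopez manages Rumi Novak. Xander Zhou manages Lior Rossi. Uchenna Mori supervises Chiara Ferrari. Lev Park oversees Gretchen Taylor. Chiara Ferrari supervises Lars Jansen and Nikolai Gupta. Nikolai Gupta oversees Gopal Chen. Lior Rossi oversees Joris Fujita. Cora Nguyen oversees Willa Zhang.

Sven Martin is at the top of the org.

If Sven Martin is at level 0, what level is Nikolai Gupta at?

6

Chain from Nikolai Gupta up to Sven Martin: Nikolai Gupta → Chiara Ferrari → Uchenna Mori → Zara Xu → Ulric Baker → Yannis Jones → Sven Martin. That is 6 steps up, so Nikolai Gupta is 6 levels below Sven Martin.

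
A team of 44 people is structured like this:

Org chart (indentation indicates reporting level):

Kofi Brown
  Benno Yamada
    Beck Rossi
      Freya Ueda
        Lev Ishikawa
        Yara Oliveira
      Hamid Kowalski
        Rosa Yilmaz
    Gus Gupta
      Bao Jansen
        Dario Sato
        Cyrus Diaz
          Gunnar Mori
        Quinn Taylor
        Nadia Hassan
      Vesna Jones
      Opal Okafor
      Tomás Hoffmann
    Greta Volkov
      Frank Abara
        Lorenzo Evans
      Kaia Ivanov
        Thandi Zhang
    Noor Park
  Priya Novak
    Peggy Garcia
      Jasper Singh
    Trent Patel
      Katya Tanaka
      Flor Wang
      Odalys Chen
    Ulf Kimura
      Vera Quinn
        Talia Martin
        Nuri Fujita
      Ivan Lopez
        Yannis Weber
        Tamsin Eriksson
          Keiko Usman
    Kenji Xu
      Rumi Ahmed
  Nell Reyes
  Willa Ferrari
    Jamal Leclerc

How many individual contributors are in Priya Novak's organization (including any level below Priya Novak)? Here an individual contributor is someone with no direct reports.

9

The people in Priya Novak's organization with no one reporting to them are Rumi Ahmed, Keiko Usman, Yannis Weber, Nuri Fujita, Talia Martin, Odalys Chen, Flor Wang, Katya Tanaka, Jasper Singh. That is 9.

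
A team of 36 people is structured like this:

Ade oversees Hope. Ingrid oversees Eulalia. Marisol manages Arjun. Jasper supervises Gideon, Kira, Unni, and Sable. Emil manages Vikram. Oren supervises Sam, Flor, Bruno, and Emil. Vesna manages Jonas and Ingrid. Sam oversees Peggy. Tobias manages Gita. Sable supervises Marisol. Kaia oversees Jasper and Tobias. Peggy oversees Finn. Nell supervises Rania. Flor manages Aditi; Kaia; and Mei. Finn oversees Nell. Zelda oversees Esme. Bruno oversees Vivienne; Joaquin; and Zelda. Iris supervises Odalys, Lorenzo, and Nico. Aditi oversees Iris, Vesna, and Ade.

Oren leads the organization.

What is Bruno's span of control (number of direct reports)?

3

Bruno directly manages Vivienne, Joaquin, Zelda. That is 3 direct reports.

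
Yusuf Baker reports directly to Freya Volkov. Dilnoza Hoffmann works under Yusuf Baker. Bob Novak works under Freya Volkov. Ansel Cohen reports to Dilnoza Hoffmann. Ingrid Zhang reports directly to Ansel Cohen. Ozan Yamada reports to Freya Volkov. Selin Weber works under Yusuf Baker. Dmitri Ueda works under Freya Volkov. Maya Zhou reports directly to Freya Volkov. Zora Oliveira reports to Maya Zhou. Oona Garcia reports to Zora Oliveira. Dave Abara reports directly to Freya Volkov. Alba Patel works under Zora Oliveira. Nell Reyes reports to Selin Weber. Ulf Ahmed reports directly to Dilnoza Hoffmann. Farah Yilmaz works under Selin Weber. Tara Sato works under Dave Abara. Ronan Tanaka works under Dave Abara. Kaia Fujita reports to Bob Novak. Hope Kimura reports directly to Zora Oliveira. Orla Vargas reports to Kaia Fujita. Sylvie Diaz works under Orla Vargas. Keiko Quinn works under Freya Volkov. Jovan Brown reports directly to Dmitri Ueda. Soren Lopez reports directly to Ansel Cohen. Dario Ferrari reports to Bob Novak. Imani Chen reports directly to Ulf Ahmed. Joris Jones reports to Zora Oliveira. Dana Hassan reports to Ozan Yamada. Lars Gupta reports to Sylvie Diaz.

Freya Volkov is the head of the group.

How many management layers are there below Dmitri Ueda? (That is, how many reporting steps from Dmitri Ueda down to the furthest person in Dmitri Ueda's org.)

1

The longest chain under Dmitri Ueda runs Dmitri Ueda → Jovan Brown, which is 1 level below Dmitri Ueda.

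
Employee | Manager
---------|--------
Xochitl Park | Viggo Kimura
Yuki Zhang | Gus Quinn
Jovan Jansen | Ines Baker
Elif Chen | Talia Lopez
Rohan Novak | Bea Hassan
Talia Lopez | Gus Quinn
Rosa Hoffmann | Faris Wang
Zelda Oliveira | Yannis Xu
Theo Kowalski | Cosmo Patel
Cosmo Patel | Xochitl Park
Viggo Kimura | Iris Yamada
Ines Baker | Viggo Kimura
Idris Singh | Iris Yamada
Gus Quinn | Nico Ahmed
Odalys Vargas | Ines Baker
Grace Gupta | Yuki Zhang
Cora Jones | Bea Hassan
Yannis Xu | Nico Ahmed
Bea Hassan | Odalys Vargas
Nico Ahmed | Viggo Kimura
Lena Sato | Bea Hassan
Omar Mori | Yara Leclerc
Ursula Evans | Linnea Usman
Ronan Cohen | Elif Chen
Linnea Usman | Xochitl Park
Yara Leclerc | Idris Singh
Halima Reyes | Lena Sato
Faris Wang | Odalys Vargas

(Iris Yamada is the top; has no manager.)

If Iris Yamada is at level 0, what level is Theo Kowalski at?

Chain from Theo Kowalski up to Iris Yamada: Theo Kowalski → Cosmo Patel → Xochitl Park → Viggo Kimura → Iris Yamada. That is 4 steps up, so Theo Kowalski is 4 levels below Iris Yamada.

4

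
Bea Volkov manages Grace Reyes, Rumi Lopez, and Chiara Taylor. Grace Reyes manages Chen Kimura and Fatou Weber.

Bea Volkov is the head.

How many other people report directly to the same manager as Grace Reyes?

Grace Reyes reports to Bea Volkov. Bea Volkov's other direct reports are Chiara Taylor, Rumi Lopez — 2 peers.

2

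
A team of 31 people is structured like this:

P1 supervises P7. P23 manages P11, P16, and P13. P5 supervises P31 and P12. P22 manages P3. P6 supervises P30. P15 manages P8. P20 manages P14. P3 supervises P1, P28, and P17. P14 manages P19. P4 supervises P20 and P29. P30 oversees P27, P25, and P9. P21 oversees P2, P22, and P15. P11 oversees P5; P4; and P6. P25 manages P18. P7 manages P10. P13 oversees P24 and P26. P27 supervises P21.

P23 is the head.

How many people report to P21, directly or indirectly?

10

P21 directly manages P15, P22, P2. Under P15: P8 (1). Under P22: P3, P17, P28, P1, P7, P10 (6). P2 has no reports. So P21's organization is 3 direct reports plus everyone under them: 2 + 7 + 1 = 10.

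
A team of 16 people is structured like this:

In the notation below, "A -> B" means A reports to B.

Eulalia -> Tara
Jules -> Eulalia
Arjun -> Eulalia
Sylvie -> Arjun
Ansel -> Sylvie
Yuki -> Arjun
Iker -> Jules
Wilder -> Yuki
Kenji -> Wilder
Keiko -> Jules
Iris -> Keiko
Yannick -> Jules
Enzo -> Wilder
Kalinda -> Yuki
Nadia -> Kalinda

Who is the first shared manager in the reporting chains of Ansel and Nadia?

Arjun

Ansel's chain of managers is Sylvie, Arjun, Eulalia, Tara. Nadia's chain of managers is Kalinda, Yuki, Arjun, Eulalia, Tara. The first manager that appears in both chains is Arjun.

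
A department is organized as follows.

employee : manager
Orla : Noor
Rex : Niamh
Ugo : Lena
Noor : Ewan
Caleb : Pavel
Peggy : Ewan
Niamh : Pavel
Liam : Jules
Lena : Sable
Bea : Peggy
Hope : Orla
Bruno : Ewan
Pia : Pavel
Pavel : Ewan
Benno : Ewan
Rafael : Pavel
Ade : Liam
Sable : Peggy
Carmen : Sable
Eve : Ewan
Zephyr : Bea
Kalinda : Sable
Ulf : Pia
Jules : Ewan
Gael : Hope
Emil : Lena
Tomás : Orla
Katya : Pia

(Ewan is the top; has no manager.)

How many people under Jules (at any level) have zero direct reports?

1

The only person in Jules's organization with no one reporting to them is Ade. That is 1.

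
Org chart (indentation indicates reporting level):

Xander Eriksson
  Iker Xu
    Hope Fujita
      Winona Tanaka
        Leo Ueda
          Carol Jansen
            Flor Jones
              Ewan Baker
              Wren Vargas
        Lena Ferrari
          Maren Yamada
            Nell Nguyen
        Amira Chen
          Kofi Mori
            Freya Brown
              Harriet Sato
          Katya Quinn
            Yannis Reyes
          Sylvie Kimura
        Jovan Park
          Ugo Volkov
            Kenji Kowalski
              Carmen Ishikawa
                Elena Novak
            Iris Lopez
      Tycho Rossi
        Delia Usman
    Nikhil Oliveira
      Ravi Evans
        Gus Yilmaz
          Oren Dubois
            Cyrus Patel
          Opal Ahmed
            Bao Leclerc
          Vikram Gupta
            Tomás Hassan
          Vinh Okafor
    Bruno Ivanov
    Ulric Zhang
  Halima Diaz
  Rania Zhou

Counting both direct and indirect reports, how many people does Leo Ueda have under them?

4

Leo Ueda directly manages Carol Jansen. Under Carol Jansen: Flor Jones, Wren Vargas, Ewan Baker (3). That's 4 in total.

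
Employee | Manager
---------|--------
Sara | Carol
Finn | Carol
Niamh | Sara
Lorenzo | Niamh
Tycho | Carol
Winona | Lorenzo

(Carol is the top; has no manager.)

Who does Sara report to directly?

Carol

Sara reports directly to Carol.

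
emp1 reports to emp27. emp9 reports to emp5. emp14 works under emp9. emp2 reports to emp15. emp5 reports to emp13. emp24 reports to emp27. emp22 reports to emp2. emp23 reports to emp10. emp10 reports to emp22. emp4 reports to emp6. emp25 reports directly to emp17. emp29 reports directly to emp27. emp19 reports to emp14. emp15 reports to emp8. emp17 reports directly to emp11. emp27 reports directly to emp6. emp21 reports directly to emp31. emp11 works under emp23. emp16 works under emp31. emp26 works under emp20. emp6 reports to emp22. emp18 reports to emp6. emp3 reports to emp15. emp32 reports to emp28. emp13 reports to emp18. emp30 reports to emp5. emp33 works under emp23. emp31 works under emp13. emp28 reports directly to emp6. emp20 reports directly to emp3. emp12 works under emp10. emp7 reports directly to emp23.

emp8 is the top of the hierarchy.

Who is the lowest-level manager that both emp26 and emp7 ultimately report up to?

emp26's chain of managers is emp20, emp3, emp15, emp8. emp7's chain of managers is emp23, emp10, emp22, emp2, emp15, emp8. The first manager that appears in both chains is emp15.

emp15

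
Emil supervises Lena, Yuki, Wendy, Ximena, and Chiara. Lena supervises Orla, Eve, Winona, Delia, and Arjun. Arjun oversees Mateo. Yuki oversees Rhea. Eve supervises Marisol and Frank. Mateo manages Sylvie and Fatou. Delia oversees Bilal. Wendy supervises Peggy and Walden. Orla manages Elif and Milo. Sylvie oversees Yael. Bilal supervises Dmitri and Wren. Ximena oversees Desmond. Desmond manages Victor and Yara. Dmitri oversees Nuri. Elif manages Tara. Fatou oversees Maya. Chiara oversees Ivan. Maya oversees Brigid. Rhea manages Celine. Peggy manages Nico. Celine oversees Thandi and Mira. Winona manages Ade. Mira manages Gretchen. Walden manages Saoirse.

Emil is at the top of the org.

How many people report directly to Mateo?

2

Mateo directly manages Sylvie, Fatou. That is 2 direct reports.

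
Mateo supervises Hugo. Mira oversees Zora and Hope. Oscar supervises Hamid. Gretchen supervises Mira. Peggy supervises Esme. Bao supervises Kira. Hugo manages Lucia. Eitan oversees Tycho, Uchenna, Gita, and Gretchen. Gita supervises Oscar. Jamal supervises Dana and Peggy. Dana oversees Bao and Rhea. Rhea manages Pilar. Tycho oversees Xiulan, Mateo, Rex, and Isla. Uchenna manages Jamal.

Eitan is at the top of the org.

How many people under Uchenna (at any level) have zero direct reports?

3

The people in Uchenna's organization with no one reporting to them are Esme, Pilar, Kira. That is 3.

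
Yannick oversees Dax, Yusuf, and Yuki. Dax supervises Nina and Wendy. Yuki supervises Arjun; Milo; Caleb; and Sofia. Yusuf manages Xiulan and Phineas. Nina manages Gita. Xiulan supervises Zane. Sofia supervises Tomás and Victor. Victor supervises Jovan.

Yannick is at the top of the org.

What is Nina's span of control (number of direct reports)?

Nina directly manages Gita. That is 1 direct report.

1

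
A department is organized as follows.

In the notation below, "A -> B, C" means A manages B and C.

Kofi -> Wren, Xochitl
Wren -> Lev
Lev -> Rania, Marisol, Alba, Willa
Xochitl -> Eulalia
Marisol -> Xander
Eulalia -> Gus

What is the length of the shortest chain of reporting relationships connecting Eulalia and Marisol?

Eulalia is 2 levels below Kofi, and Marisol is 3 levels below Kofi (their lowest common manager). The shortest path runs up from Eulalia to Kofi and back down to Marisol: 2 + 3 = 5 links.

5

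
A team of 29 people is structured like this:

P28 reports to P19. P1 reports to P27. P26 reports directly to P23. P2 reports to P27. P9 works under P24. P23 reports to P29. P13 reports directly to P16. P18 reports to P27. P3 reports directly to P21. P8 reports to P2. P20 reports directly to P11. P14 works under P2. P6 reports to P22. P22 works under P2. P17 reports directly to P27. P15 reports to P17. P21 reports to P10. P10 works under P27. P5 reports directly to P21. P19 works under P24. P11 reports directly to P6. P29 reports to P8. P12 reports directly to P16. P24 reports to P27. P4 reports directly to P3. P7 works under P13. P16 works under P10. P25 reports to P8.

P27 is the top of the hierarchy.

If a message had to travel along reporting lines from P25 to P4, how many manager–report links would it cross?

7

P25 is 3 levels below P27, and P4 is 4 levels below P27 (their lowest common manager). The shortest path runs up from P25 to P27 and back down to P4: 3 + 4 = 7 links.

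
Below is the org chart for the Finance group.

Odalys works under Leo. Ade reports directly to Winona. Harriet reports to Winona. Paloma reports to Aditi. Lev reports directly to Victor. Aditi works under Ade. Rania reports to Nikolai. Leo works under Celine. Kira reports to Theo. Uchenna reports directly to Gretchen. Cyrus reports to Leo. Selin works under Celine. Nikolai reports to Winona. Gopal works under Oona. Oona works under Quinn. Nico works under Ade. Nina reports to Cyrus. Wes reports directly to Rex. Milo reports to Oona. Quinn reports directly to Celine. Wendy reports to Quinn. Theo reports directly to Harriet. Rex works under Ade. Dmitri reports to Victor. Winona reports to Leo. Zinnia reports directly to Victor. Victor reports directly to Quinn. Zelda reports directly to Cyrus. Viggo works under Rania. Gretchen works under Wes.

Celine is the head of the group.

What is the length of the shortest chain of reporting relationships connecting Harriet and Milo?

6

Harriet is 3 levels below Celine, and Milo is 3 levels below Celine (their lowest common manager). The shortest path runs up from Harriet to Celine and back down to Milo: 3 + 3 = 6 links.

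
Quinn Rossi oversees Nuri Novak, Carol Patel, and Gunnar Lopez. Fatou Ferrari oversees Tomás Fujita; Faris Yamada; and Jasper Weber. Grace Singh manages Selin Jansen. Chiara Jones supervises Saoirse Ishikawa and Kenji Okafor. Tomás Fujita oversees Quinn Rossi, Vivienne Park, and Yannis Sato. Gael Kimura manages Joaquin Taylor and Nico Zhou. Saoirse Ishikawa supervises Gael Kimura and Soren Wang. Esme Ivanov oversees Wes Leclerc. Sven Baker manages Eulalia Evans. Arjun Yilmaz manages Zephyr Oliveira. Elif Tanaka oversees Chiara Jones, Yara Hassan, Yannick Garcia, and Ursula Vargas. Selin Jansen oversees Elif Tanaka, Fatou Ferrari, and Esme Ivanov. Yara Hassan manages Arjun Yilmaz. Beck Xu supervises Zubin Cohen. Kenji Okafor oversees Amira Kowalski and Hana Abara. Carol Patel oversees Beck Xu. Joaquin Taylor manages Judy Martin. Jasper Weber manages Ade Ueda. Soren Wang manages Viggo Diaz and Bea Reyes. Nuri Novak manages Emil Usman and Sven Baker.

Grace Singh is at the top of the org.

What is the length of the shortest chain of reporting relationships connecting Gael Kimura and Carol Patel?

8

Gael Kimura is 4 levels below Selin Jansen, and Carol Patel is 4 levels below Selin Jansen (their lowest common manager). The shortest path runs up from Gael Kimura to Selin Jansen and back down to Carol Patel: 4 + 4 = 8 links.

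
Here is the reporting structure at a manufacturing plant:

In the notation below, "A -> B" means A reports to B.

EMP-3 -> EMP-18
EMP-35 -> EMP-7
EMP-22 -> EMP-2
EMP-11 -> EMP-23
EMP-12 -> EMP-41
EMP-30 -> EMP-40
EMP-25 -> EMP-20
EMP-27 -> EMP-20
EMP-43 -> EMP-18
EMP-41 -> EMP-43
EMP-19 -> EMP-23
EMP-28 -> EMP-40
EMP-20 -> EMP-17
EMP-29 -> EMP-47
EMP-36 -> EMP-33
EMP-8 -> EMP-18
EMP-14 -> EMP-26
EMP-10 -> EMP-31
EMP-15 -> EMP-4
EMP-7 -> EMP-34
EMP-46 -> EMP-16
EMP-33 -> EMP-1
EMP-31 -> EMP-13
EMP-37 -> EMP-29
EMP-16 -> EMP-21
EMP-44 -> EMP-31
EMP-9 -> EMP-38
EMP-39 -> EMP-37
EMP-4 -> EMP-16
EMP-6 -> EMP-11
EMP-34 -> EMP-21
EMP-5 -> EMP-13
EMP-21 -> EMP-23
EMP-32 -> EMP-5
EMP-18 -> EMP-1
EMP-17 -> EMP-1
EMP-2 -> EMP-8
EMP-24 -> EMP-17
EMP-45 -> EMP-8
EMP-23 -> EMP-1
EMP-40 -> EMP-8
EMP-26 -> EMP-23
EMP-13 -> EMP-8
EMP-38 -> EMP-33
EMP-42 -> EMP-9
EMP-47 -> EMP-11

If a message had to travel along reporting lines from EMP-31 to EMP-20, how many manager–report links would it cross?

EMP-31 is 4 levels below EMP-1, and EMP-20 is 2 levels below EMP-1 (their lowest common manager). The shortest path runs up from EMP-31 to EMP-1 and back down to EMP-20: 4 + 2 = 6 links.

6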